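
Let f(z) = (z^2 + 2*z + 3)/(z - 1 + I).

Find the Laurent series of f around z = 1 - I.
Put w = z - (1 - I), i.e. z = w + 1 - I. The denominator is w, so it suffices to rewrite the numerator in powers of w.

P(z) = z^2 + 2*z + 3
P(w + 1 - I) = 5 - 4*I + (4 - 2*I)*w + w^2

Dividing each term by w:
  f = (5 - 4*I)/w + 4 - 2*I + w

Substituting back w = z - 1 + I:
  f(z) = (5 - 4*I)/(z - 1 + I) + 4 - 2*I + (z - 1 + I)

The series is finite because the numerator is a polynomial; the negative powers form the principal part, and the coefficient of 1/(z - 1 + I) gives Res(f, 1 - I) = 5 - 4*I.

Final answer: (5 - 4*I)/(z - 1 + I) + 4 - 2*I + (z - 1 + I)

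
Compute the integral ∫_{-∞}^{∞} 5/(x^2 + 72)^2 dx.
Let f(z) = 5/(z^2 + 72)^2. The denominator has no real zeros and deg Q - deg P = 4 ≥ 2, so the integral of f over the upper semicircle |z| = R tends to 0 as R → ∞. Closing the contour in the upper half-plane,
  ∫_{-∞}^{∞} f(x) dx = 2πi · Σ Res(f, z_k)  over the poles with Im z_k > 0.

Zeros of the denominator: z^2 + 72 = 0 gives z = ±6*sqrt(2)*I.
Upper half-plane: z = 6*sqrt(2)*I (a pole of order 2).

Write f(z) = g(z)/(z - 6*sqrt(2)*I)^2 with g(z) = 5/(z + 6*sqrt(2)*I)^2. For a double pole, Res(f, z₀) = g'(z₀):
  g'(z) = -10/(z + 6*sqrt(2)*I)^3
  Res(f, 6*sqrt(2)*I) = g'(6*sqrt(2)*I) = -5*sqrt(2)*I/3456

∫_{-∞}^{∞} f(x) dx = 2πi · (-5*sqrt(2)*I/3456) = 5*sqrt(2)*pi/1728

Final answer: 5*sqrt(2)*pi/1728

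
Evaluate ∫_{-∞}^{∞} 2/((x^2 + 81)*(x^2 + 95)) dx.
Let f(z) = 2/((z^2 + 81)*(z^2 + 95)). The denominator has no real zeros and deg Q - deg P = 4 ≥ 2, so the integral of f over the upper semicircle |z| = R tends to 0 as R → ∞. Closing the contour in the upper half-plane,
  ∫_{-∞}^{∞} f(x) dx = 2πi · Σ Res(f, z_k)  over the poles with Im z_k > 0.

Zeros of the denominator: z^2 + 95 = 0 gives z = ±sqrt(95)*I; z^2 + 81 = 0 gives z = ±9*I.
Upper half-plane: z = 9*I, z = sqrt(95)*I (simple).

Each pole is a simple zero of Q(z) = z^4 + 176*z^2 + 7695, so Res(f, z₀) = P(z₀)/Q'(z₀) with P(z) = 2, Q'(z) = 4*z^3 + 352*z:
  Res(f, 9*I) = (2)/(252*I) = -I/126
  Res(f, sqrt(95)*I) = (2)/(-28*sqrt(95)*I) = sqrt(95)*I/1330

Sum of residues: I*(-95 + 9*sqrt(95))/11970
∫_{-∞}^{∞} f(x) dx = 2πi · (I*(-95 + 9*sqrt(95))/11970) = pi*(95 - 9*sqrt(95))/5985

Final answer: pi*(95 - 9*sqrt(95))/5985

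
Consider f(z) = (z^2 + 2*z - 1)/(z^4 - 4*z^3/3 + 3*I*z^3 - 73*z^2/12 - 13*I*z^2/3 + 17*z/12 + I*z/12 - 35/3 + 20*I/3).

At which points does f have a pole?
The singularities of f are the zeros of the denominator. Factoring,
  z^4 - 4*z^3/3 + 3*I*z^3 - 73*z^2/12 - 13*I*z^2/3 + 17*z/12 + I*z/12 - 35/3 + 20*I/3 = (z - 1/2 - I)*(z + 2/3 + 2*I)*(z + 3/2 + I)*(z - 3 + I)
so the candidates are z = 1/2 + I, z = -2/3 - 2*I, z = -3/2 - I, z = 3 - I.

Check the numerator P(z) = z^2 + 2*z - 1 at each one:
  P(1/2 + I) = -3/4 + 3*I ≠ 0, so z = 1/2 + I is a (simple) pole.
  P(-2/3 - 2*I) = -53/9 - 4*I/3 ≠ 0, so z = -2/3 - 2*I is a (simple) pole.
  P(-3/2 - I) = -11/4 + I ≠ 0, so z = -3/2 - I is a (simple) pole.
  P(3 - I) = 13 - 8*I ≠ 0, so z = 3 - I is a (simple) pole.

Poles of f: {-3/2 - I, -2/3 - 2*I, 1/2 + I, 3 - I}

Final answer: {-3/2 - I, -2/3 - 2*I, 1/2 + I, 3 - I}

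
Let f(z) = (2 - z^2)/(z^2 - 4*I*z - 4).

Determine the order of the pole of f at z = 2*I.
2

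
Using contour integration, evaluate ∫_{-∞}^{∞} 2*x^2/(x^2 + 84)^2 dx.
Let f(z) = 2*z^2/(z^2 + 84)^2. The denominator has no real zeros and deg Q - deg P = 2 ≥ 2, so the integral of f over the upper semicircle |z| = R tends to 0 as R → ∞. Closing the contour in the upper half-plane,
  ∫_{-∞}^{∞} f(x) dx = 2πi · Σ Res(f, z_k)  over the poles with Im z_k > 0.

Zeros of the denominator: z^2 + 84 = 0 gives z = ±2*sqrt(21)*I.
Upper half-plane: z = 2*sqrt(21)*I (a pole of order 2).

Write f(z) = g(z)/(z - 2*sqrt(21)*I)^2 with g(z) = 2*z^2/(z + 2*sqrt(21)*I)^2. For a double pole, Res(f, z₀) = g'(z₀):
  g'(z) = 8*sqrt(21)*I*z/(z + 2*sqrt(21)*I)^3
  Res(f, 2*sqrt(21)*I) = g'(2*sqrt(21)*I) = -sqrt(21)*I/84

∫_{-∞}^{∞} f(x) dx = 2πi · (-sqrt(21)*I/84) = sqrt(21)*pi/42

Final answer: sqrt(21)*pi/42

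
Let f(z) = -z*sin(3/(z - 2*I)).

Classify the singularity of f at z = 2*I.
essential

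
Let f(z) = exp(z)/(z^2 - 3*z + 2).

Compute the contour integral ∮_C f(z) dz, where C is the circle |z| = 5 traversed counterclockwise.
-2*exp(1)*I*pi + 2*I*pi*exp(2)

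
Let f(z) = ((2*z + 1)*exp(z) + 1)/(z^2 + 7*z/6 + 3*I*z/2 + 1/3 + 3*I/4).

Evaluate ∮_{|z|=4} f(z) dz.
By the residue theorem, ∮_C f(z) dz = 2πi · (sum of the residues of f at the poles inside |z| = 4).

The denominator factors as (z + 1/2)*(z + 2/3 + 3*I/2), so the singularities of f are simple poles at z = -1/2, z = -2/3 - 3*I/2.
  |-1/2|² = 1/4 < 16 = 4², so this pole is inside the contour.
  |-2/3 - 3*I/2|² = 97/36 < 16 = 4², so this pole is inside the contour.

With P(z) = (2*z + 1)*exp(z) + 1 and Q(z) = z^2 + 7*z/6 + 3*I*z/2 + 1/3 + 3*I/4, each pole is simple, so Res(f, z₀) = P(z₀)/Q'(z₀) with Q'(z) = 2*z + 7/6 + 3*I/2.
  Res(f, -1/2) = P(-1/2)/Q'(-1/2) = (1)/(1/6 + 3*I/2) = 3/41 - 27*I/41
  Res(f, -2/3 - 3*I/2) = P(-2/3 - 3*I/2)/Q'(-2/3 - 3*I/2) = (1 + (-1/3 - 3*I)*exp(-2/3 - 3*I/2))/(-1/6 - 3*I/2) = -3/41 + 2*exp(-2/3 - 3*I/2) + 27*I/41

Sum of residues inside C: 2*exp(-2/3 - 3*I/2)
∮_C f(z) dz = 2πi · (2*exp(-2/3 - 3*I/2)) = 4*I*pi*exp(-2/3 - 3*I/2)

Final answer: 4*I*pi*exp(-2/3 - 3*I/2)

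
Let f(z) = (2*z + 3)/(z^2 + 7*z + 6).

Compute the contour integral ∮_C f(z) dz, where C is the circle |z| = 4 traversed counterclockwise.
By the residue theorem, ∮_C f(z) dz = 2πi · (sum of the residues of f at the poles inside |z| = 4).

The denominator factors as (z + 1)*(z + 6), so the singularities of f are simple poles at z = -1, z = -6.
  |-1|² = 1 < 16 = 4², so this pole is inside the contour.
  |-6|² = 36 > 16 = 4², so this pole is outside the contour.

With P(z) = 2*z + 3 and Q(z) = z^2 + 7*z + 6, each pole is simple, so Res(f, z₀) = P(z₀)/Q'(z₀) with Q'(z) = 2*z + 7.
  Res(f, -1) = P(-1)/Q'(-1) = (1)/(5) = 1/5

∮_C f(z) dz = 2πi · (1/5) = 2*I*pi/5

Final answer: 2*I*pi/5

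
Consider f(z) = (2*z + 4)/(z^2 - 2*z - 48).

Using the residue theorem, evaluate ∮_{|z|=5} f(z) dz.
0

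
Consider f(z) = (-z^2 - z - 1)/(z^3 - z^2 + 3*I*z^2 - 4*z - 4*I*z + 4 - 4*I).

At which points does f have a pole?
The singularities of f are the zeros of the denominator. Factoring,
  z^3 - z^2 + 3*I*z^2 - 4*z - 4*I*z + 4 - 4*I = (z - 2)*(z + 2*I)*(z + 1 + I)
so the candidates are z = 2, z = -2*I, z = -1 - I.

Check the numerator P(z) = -z^2 - z - 1 at each one:
  P(2) = -7 ≠ 0, so z = 2 is a (simple) pole.
  P(-2*I) = 3 + 2*I ≠ 0, so z = -2*I is a (simple) pole.
  P(-1 - I) = -I ≠ 0, so z = -1 - I is a (simple) pole.

Poles of f: {-1 - I, -2*I, 2}

Final answer: {-1 - I, -2*I, 2}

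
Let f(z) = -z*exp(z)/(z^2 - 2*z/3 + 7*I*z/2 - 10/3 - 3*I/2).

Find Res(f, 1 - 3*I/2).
Write f(z) = P(z)/Q(z) with P(z) = -z*exp(z) and Q(z) = z^2 - 2*z/3 + 7*I*z/2 - 10/3 - 3*I/2.
The denominator factors as Q(z) = (z - 1 + 3*I/2)*(z + 1/3 + 2*I), so z = 1 - 3*I/2 is a simple zero of Q and P is analytic there; z = 1 - 3*I/2 is therefore a simple pole and
  Res(f, z₀) = P(z₀)/Q'(z₀).

Q'(z) = 2*z - 2/3 + 7*I/2, so Q'(1 - 3*I/2) = 4/3 + I/2.
P(1 - 3*I/2) = (-1 + 3*I/2)*exp(1 - 3*I/2).

Res(f, 1 - 3*I/2) = ((-1 + 3*I/2)*exp(1 - 3*I/2))/(4/3 + I/2) = (-21/73 + 90*I/73)*exp(1 - 3*I/2)

Final answer: (-21/73 + 90*I/73)*exp(1 - 3*I/2)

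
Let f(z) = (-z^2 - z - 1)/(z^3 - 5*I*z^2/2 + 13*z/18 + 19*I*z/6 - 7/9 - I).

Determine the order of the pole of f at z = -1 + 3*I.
1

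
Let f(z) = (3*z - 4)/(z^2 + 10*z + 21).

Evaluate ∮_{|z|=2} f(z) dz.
By the residue theorem, ∮_C f(z) dz = 2πi · (sum of the residues of f at the poles inside |z| = 2).

The denominator factors as (z + 7)*(z + 3), so the singularities of f are simple poles at z = -7, z = -3.
  |-7|² = 49 > 4 = 2², so this pole is outside the contour.
  |-3|² = 9 > 4 = 2², so this pole is outside the contour.

No pole lies inside the contour, so f is analytic on and inside C and the integral is 0 (Cauchy's theorem).

Final answer: 0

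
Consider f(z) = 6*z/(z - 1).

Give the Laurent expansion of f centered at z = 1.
Put w = z - (1), i.e. z = w + 1. The denominator is w, so it suffices to rewrite the numerator in powers of w.

P(z) = 6*z
P(w + 1) = 6 + 6*w

Dividing each term by w:
  f = 6/w + 6

Substituting back w = z - 1:
  f(z) = 6/(z - 1) + 6

The series is finite because the numerator is a polynomial; the negative powers form the principal part, and the coefficient of 1/(z - 1) gives Res(f, 1) = 6.

Final answer: 6/(z - 1) + 6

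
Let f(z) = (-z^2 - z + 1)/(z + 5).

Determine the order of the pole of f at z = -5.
1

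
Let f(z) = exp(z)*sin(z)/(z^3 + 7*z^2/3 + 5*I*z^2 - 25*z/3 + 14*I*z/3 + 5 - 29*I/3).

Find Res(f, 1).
exp(1)*(-3/970 - 33*I/485)*sin(1)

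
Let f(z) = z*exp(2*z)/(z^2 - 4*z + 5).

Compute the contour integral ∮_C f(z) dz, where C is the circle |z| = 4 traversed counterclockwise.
By the residue theorem, ∮_C f(z) dz = 2πi · (sum of the residues of f at the poles inside |z| = 4).

The denominator factors as (z - 2 - I)*(z - 2 + I), so the singularities of f are simple poles at z = 2 + I, z = 2 - I.
  |2 + I|² = 5 < 16 = 4², so this pole is inside the contour.
  |2 - I|² = 5 < 16 = 4², so this pole is inside the contour.

With P(z) = z*exp(2*z) and Q(z) = z^2 - 4*z + 5, each pole is simple, so Res(f, z₀) = P(z₀)/Q'(z₀) with Q'(z) = 2*z - 4.
  Res(f, 2 + I) = P(2 + I)/Q'(2 + I) = ((2 + I)*exp(4 + 2*I))/(2*I) = (1/2 - I)*exp(4 + 2*I)
  Res(f, 2 - I) = P(2 - I)/Q'(2 - I) = ((2 - I)*exp(4 - 2*I))/(-2*I) = (1/2 + I)*exp(4 - 2*I)

Sum of residues inside C: (1/2 + I)*exp(4 - 2*I) + (1/2 - I)*exp(4 + 2*I)
∮_C f(z) dz = 2πi · ((1/2 + I)*exp(4 - 2*I) + (1/2 - I)*exp(4 + 2*I)) = pi*(2 + I)*exp(4 + 2*I) + pi*(-2 + I)*exp(4 - 2*I)

Final answer: pi*(2 + I)*exp(4 + 2*I) + pi*(-2 + I)*exp(4 - 2*I)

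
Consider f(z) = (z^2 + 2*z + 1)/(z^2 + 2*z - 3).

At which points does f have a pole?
{-3, 1}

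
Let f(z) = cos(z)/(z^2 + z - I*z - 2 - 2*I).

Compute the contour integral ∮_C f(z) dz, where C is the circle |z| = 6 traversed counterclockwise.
By the residue theorem, ∮_C f(z) dz = 2πi · (sum of the residues of f at the poles inside |z| = 6).

The denominator factors as (z + 2)*(z - 1 - I), so the singularities of f are simple poles at z = -2, z = 1 + I.
  |-2|² = 4 < 36 = 6², so this pole is inside the contour.
  |1 + I|² = 2 < 36 = 6², so this pole is inside the contour.

With P(z) = cos(z) and Q(z) = z^2 + z - I*z - 2 - 2*I, each pole is simple, so Res(f, z₀) = P(z₀)/Q'(z₀) with Q'(z) = 2*z + 1 - I.
  Res(f, -2) = P(-2)/Q'(-2) = (cos(2))/(-3 - I) = (-3/10 + I/10)*cos(2)
  Res(f, 1 + I) = P(1 + I)/Q'(1 + I) = (cos(1 + I))/(3 + I) = (3/10 - I/10)*cos(1 + I)

Sum of residues inside C: (3/10 - I/10)*cos(1 + I) + (-3/10 + I/10)*cos(2)
∮_C f(z) dz = 2πi · ((3/10 - I/10)*cos(1 + I) + (-3/10 + I/10)*cos(2)) = pi*(-1/5 - 3*I/5)*cos(2) + pi*(1/5 + 3*I/5)*cos(1 + I)

Final answer: pi*(-1/5 - 3*I/5)*cos(2) + pi*(1/5 + 3*I/5)*cos(1 + I)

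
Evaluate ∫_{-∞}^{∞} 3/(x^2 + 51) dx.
Let f(z) = 3/(z^2 + 51). The denominator has no real zeros and deg Q - deg P = 2 ≥ 2, so the integral of f over the upper semicircle |z| = R tends to 0 as R → ∞. Closing the contour in the upper half-plane,
  ∫_{-∞}^{∞} f(x) dx = 2πi · Σ Res(f, z_k)  over the poles with Im z_k > 0.

Zeros of the denominator: z^2 + 51 = 0 gives z = ±sqrt(51)*I.
Upper half-plane: z = sqrt(51)*I (simple).

Each pole is a simple zero of Q(z) = z^2 + 51, so Res(f, z₀) = P(z₀)/Q'(z₀) with P(z) = 3, Q'(z) = 2*z:
  Res(f, sqrt(51)*I) = (3)/(2*sqrt(51)*I) = -sqrt(51)*I/34

∫_{-∞}^{∞} f(x) dx = 2πi · (-sqrt(51)*I/34) = sqrt(51)*pi/17

Final answer: sqrt(51)*pi/17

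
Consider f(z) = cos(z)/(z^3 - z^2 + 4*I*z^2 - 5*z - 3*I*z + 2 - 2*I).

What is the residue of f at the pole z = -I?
I*cosh(1)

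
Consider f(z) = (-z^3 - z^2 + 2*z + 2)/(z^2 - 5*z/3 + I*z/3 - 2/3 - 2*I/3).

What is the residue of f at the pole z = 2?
Write f(z) = P(z)/Q(z) with P(z) = -z^3 - z^2 + 2*z + 2 and Q(z) = z^2 - 5*z/3 + I*z/3 - 2/3 - 2*I/3.
The denominator factors as Q(z) = (z + 1/3 + I/3)*(z - 2), so z = 2 is a simple zero of Q and P is analytic there; z = 2 is therefore a simple pole and
  Res(f, z₀) = P(z₀)/Q'(z₀).

Q'(z) = 2*z - 5/3 + I/3, so Q'(2) = 7/3 + I/3.
P(2) = -6.

Res(f, 2) = (-6)/(7/3 + I/3) = -63/25 + 9*I/25

Final answer: -63/25 + 9*I/25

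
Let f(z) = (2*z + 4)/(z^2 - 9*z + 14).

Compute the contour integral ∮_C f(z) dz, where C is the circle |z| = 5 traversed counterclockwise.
By the residue theorem, ∮_C f(z) dz = 2πi · (sum of the residues of f at the poles inside |z| = 5).

The denominator factors as (z - 7)*(z - 2), so the singularities of f are simple poles at z = 7, z = 2.
  |7|² = 49 > 25 = 5², so this pole is outside the contour.
  |2|² = 4 < 25 = 5², so this pole is inside the contour.

With P(z) = 2*z + 4 and Q(z) = z^2 - 9*z + 14, each pole is simple, so Res(f, z₀) = P(z₀)/Q'(z₀) with Q'(z) = 2*z - 9.
  Res(f, 2) = P(2)/Q'(2) = (8)/(-5) = -8/5

∮_C f(z) dz = 2πi · (-8/5) = -16*I*pi/5

Final answer: -16*I*pi/5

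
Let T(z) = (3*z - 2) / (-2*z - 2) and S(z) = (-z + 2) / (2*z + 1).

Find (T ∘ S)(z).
(T ∘ S)(z) = T(S(z)) = ((3)*S(z) + (-2))/((-2)*S(z) + (-2)). Multiply numerator and denominator by 2*z + 1:
  numerator:   (3)*(-z + 2) + (-2)*(2*z + 1) = -7*z + 4
  denominator: (-2)*(-z + 2) + (-2)*(2*z + 1) = -2*z - 6
(T ∘ S)(z) = (-7*z + 4)/(-2*z - 6) = (7*z - 4)/(2*z + 6)

Final answer: (7*z - 4)/(2*z + 6)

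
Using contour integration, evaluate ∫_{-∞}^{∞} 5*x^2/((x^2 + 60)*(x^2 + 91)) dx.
Let f(z) = 5*z^2/((z^2 + 60)*(z^2 + 91)). The denominator has no real zeros and deg Q - deg P = 2 ≥ 2, so the integral of f over the upper semicircle |z| = R tends to 0 as R → ∞. Closing the contour in the upper half-plane,
  ∫_{-∞}^{∞} f(x) dx = 2πi · Σ Res(f, z_k)  over the poles with Im z_k > 0.

Zeros of the denominator: z^2 + 60 = 0 gives z = ±2*sqrt(15)*I; z^2 + 91 = 0 gives z = ±sqrt(91)*I.
Upper half-plane: z = 2*sqrt(15)*I, z = sqrt(91)*I (simple).

Each pole is a simple zero of Q(z) = z^4 + 151*z^2 + 5460, so Res(f, z₀) = P(z₀)/Q'(z₀) with P(z) = 5*z^2, Q'(z) = 4*z^3 + 302*z:
  Res(f, 2*sqrt(15)*I) = (-300)/(124*sqrt(15)*I) = 5*sqrt(15)*I/31
  Res(f, sqrt(91)*I) = (-455)/(-62*sqrt(91)*I) = -5*sqrt(91)*I/62

Sum of residues: 5*I*(-sqrt(91) + 2*sqrt(15))/62
∫_{-∞}^{∞} f(x) dx = 2πi · (5*I*(-sqrt(91) + 2*sqrt(15))/62) = 5*pi*(-2*sqrt(15) + sqrt(91))/31

Final answer: 5*pi*(-2*sqrt(15) + sqrt(91))/31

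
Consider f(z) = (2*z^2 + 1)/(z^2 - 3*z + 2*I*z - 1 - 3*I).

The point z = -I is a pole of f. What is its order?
1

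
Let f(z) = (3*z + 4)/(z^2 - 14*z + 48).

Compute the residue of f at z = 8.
Write f(z) = P(z)/Q(z) with P(z) = 3*z + 4 and Q(z) = z^2 - 14*z + 48.
The denominator factors as Q(z) = (z - 8)*(z - 6), so z = 8 is a simple zero of Q and P is analytic there; z = 8 is therefore a simple pole and
  Res(f, z₀) = P(z₀)/Q'(z₀).

Q'(z) = 2*z - 14, so Q'(8) = 2.
P(8) = 28.

Res(f, 8) = (28)/(2) = 14

Final answer: 14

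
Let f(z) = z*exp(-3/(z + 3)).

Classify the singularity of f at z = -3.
essential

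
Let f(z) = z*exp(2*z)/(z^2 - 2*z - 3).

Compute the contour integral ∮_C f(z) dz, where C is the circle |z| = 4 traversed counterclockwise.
By the residue theorem, ∮_C f(z) dz = 2πi · (sum of the residues of f at the poles inside |z| = 4).

The denominator factors as (z - 3)*(z + 1), so the singularities of f are simple poles at z = 3, z = -1.
  |3|² = 9 < 16 = 4², so this pole is inside the contour.
  |-1|² = 1 < 16 = 4², so this pole is inside the contour.

With P(z) = z*exp(2*z) and Q(z) = z^2 - 2*z - 3, each pole is simple, so Res(f, z₀) = P(z₀)/Q'(z₀) with Q'(z) = 2*z - 2.
  Res(f, 3) = P(3)/Q'(3) = (3*exp(6))/(4) = 3*exp(6)/4
  Res(f, -1) = P(-1)/Q'(-1) = (-exp(-2))/(-4) = exp(-2)/4

Sum of residues inside C: exp(-2)/4 + 3*exp(6)/4
∮_C f(z) dz = 2πi · (exp(-2)/4 + 3*exp(6)/4) = I*pi*exp(-2)/2 + 3*I*pi*exp(6)/2

Final answer: I*pi*exp(-2)/2 + 3*I*pi*exp(6)/2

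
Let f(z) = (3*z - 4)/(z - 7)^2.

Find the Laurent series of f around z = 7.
17/(z - 7)^2 + 3/(z - 7)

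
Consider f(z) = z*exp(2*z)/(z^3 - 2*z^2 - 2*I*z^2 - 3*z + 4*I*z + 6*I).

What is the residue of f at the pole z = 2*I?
Write f(z) = P(z)/Q(z) with P(z) = z*exp(2*z) and Q(z) = z^3 - 2*z^2 - 2*I*z^2 - 3*z + 4*I*z + 6*I.
The denominator factors as Q(z) = (z + 1)*(z - 3)*(z - 2*I), so z = 2*I is a simple zero of Q and P is analytic there; z = 2*I is therefore a simple pole and
  Res(f, z₀) = P(z₀)/Q'(z₀).

Q'(z) = 3*z^2 - 4*z - 4*I*z - 3 + 4*I, so Q'(2*I) = -7 - 4*I.
P(2*I) = 2*I*exp(4*I).

Res(f, 2*I) = (2*I*exp(4*I))/(-7 - 4*I) = (-8/65 - 14*I/65)*exp(4*I)

Final answer: (-8/65 - 14*I/65)*exp(4*I)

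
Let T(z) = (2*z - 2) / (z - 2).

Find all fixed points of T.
T(z) = z means 2*z - 2 = z*(z - 2), i.e.
  z^2 - 4*z + 2 = 0.
Discriminant: (-4)^2 - 4*(1)*(2) = 8, so the roots are real.
  z = (4 ± sqrt(8))/(2*(1))
Fixed points: {2 - sqrt(2), sqrt(2) + 2}

Final answer: {2 - sqrt(2), sqrt(2) + 2}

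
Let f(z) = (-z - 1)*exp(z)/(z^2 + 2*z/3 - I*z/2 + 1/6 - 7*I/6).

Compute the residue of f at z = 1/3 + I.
Write f(z) = P(z)/Q(z) with P(z) = (-z - 1)*exp(z) and Q(z) = z^2 + 2*z/3 - I*z/2 + 1/6 - 7*I/6.
The denominator factors as Q(z) = (z + 1 + I/2)*(z - 1/3 - I), so z = 1/3 + I is a simple zero of Q and P is analytic there; z = 1/3 + I is therefore a simple pole and
  Res(f, z₀) = P(z₀)/Q'(z₀).

Q'(z) = 2*z + 2/3 - I/2, so Q'(1/3 + I) = 4/3 + 3*I/2.
P(1/3 + I) = (-4/3 - I)*exp(1/3 + I).

Res(f, 1/3 + I) = ((-4/3 - I)*exp(1/3 + I))/(4/3 + 3*I/2) = (-118/145 + 24*I/145)*exp(1/3 + I)

Final answer: (-118/145 + 24*I/145)*exp(1/3 + I)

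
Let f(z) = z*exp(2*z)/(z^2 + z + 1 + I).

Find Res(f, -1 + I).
Write f(z) = P(z)/Q(z) with P(z) = z*exp(2*z) and Q(z) = z^2 + z + 1 + I.
The denominator factors as Q(z) = (z + I)*(z + 1 - I), so z = -1 + I is a simple zero of Q and P is analytic there; z = -1 + I is therefore a simple pole and
  Res(f, z₀) = P(z₀)/Q'(z₀).

Q'(z) = 2*z + 1, so Q'(-1 + I) = -1 + 2*I.
P(-1 + I) = (-1 + I)*exp(-2 + 2*I).

Res(f, -1 + I) = ((-1 + I)*exp(-2 + 2*I))/(-1 + 2*I) = (3/5 + I/5)*exp(-2 + 2*I)

Final answer: (3/5 + I/5)*exp(-2 + 2*I)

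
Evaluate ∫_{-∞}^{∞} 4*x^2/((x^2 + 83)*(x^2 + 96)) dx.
Let f(z) = 4*z^2/((z^2 + 83)*(z^2 + 96)). The denominator has no real zeros and deg Q - deg P = 2 ≥ 2, so the integral of f over the upper semicircle |z| = R tends to 0 as R → ∞. Closing the contour in the upper half-plane,
  ∫_{-∞}^{∞} f(x) dx = 2πi · Σ Res(f, z_k)  over the poles with Im z_k > 0.

Zeros of the denominator: z^2 + 96 = 0 gives z = ±4*sqrt(6)*I; z^2 + 83 = 0 gives z = ±sqrt(83)*I.
Upper half-plane: z = 4*sqrt(6)*I, z = sqrt(83)*I (simple).

Each pole is a simple zero of Q(z) = z^4 + 179*z^2 + 7968, so Res(f, z₀) = P(z₀)/Q'(z₀) with P(z) = 4*z^2, Q'(z) = 4*z^3 + 358*z:
  Res(f, 4*sqrt(6)*I) = (-384)/(-104*sqrt(6)*I) = -8*sqrt(6)*I/13
  Res(f, sqrt(83)*I) = (-332)/(26*sqrt(83)*I) = 2*sqrt(83)*I/13

Sum of residues: 2*I*(-4*sqrt(6) + sqrt(83))/13
∫_{-∞}^{∞} f(x) dx = 2πi · (2*I*(-4*sqrt(6) + sqrt(83))/13) = 4*pi*(-sqrt(83) + 4*sqrt(6))/13

Final answer: 4*pi*(-sqrt(83) + 4*sqrt(6))/13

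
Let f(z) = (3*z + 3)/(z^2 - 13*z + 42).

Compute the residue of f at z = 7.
Write f(z) = P(z)/Q(z) with P(z) = 3*z + 3 and Q(z) = z^2 - 13*z + 42.
The denominator factors as Q(z) = (z - 7)*(z - 6), so z = 7 is a simple zero of Q and P is analytic there; z = 7 is therefore a simple pole and
  Res(f, z₀) = P(z₀)/Q'(z₀).

Q'(z) = 2*z - 13, so Q'(7) = 1.
P(7) = 24.

Res(f, 7) = (24)/(1) = 24

Final answer: 24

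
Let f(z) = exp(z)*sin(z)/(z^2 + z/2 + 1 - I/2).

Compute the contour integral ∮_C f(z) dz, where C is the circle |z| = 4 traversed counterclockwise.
By the residue theorem, ∮_C f(z) dz = 2πi · (sum of the residues of f at the poles inside |z| = 4).

The denominator factors as (z - I)*(z + 1/2 + I), so the singularities of f are simple poles at z = I, z = -1/2 - I.
  |I|² = 1 < 16 = 4², so this pole is inside the contour.
  |-1/2 - I|² = 5/4 < 16 = 4², so this pole is inside the contour.

With P(z) = exp(z)*sin(z) and Q(z) = z^2 + z/2 + 1 - I/2, each pole is simple, so Res(f, z₀) = P(z₀)/Q'(z₀) with Q'(z) = 2*z + 1/2.
  Res(f, I) = P(I)/Q'(I) = (I*exp(I)*sinh(1))/(1/2 + 2*I) = (8/17 + 2*I/17)*exp(I)*sinh(1)
  Res(f, -1/2 - I) = P(-1/2 - I)/Q'(-1/2 - I) = (-exp(-1/2 - I)*sin(1/2 + I))/(-1/2 - 2*I) = (2/17 - 8*I/17)*exp(-1/2 - I)*sin(1/2 + I)

Sum of residues inside C: (2/17 - 8*I/17)*exp(-1/2 - I)*sin(1/2 + I) + (8/17 + 2*I/17)*exp(I)*sinh(1)
∮_C f(z) dz = 2πi · ((2/17 - 8*I/17)*exp(-1/2 - I)*sin(1/2 + I) + (8/17 + 2*I/17)*exp(I)*sinh(1)) = pi*(16/17 + 4*I/17)*exp(-1/2 - I)*sin(1/2 + I) + pi*(-4/17 + 16*I/17)*exp(I)*sinh(1)

Final answer: pi*(16/17 + 4*I/17)*exp(-1/2 - I)*sin(1/2 + I) + pi*(-4/17 + 16*I/17)*exp(I)*sinh(1)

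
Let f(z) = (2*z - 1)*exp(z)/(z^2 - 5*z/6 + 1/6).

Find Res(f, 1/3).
Write f(z) = P(z)/Q(z) with P(z) = (2*z - 1)*exp(z) and Q(z) = z^2 - 5*z/6 + 1/6.
The denominator factors as Q(z) = (z - 1/3)*(z - 1/2), so z = 1/3 is a simple zero of Q and P is analytic there; z = 1/3 is therefore a simple pole and
  Res(f, z₀) = P(z₀)/Q'(z₀).

Q'(z) = 2*z - 5/6, so Q'(1/3) = -1/6.
P(1/3) = -exp(1/3)/3.

Res(f, 1/3) = (-exp(1/3)/3)/(-1/6) = 2*exp(1/3)

Final answer: 2*exp(1/3)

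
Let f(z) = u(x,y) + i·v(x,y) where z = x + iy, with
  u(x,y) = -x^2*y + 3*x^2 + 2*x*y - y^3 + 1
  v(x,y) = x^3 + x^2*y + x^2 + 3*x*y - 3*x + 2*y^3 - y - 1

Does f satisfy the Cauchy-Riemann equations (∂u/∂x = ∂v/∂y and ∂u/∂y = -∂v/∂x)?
∂u/∂x = -2*x*y + 6*x + 2*y
∂v/∂y = x^2 + 3*x + 6*y^2 - 1
∂u/∂y = -x^2 + 2*x - 3*y^2
∂v/∂x = 3*x^2 + 2*x*y + 2*x + 3*y - 3
∂u/∂x ≠ ∂v/∂y and ∂u/∂y ≠ -∂v/∂x; the Cauchy-Riemann equations are not satisfied, so f is not analytic.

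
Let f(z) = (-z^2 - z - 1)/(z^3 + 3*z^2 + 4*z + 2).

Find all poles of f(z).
The singularities of f are the zeros of the denominator. Factoring,
  z^3 + 3*z^2 + 4*z + 2 = (z + 1 - I)*(z + 1 + I)*(z + 1)
so the candidates are z = -1 + I, z = -1 - I, z = -1.

Check the numerator P(z) = -z^2 - z - 1 at each one:
  P(-1 + I) = I ≠ 0, so z = -1 + I is a (simple) pole.
  P(-1 - I) = -I ≠ 0, so z = -1 - I is a (simple) pole.
  P(-1) = -1 ≠ 0, so z = -1 is a (simple) pole.

Poles of f: {-1 - I, -1, -1 + I}

Final answer: {-1 - I, -1, -1 + I}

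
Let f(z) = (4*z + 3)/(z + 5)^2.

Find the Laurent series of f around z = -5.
-17/(z + 5)^2 + 4/(z + 5)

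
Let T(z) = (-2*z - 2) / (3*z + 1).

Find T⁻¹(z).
Set w = T(z) = (-2*z - 2) / (3*z + 1) and solve for z:
  w*(3*z + 1) = -2*z - 2
  w + z*(3*w + 2) + 2 = 0
  z*(3*w + 2) = -w - 2
  z = (w + 2)/(-3*w - 2)
Renaming the variable, T⁻¹(z) = (z + 2)/(-3*z - 2) = (-z - 2)/(3*z + 2).
(Check: ad - bc = 4 ≠ 0, so T is invertible.)

Final answer: (-z - 2)/(3*z + 2)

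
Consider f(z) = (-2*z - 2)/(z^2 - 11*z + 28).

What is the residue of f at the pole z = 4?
10/3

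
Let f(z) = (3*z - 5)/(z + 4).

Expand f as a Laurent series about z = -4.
Put w = z - (-4), i.e. z = w - 4. The denominator is w, so it suffices to rewrite the numerator in powers of w.

P(z) = 3*z - 5
P(w - 4) = -17 + 3*w

Dividing each term by w:
  f = -17/w + 3

Substituting back w = z + 4:
  f(z) = -17/(z + 4) + 3

The series is finite because the numerator is a polynomial; the negative powers form the principal part, and the coefficient of 1/(z + 4) gives Res(f, -4) = -17.

Final answer: -17/(z + 4) + 3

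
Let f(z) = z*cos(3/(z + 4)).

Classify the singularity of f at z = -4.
Let u = z + 4. Then
  cos(3/u) = Σ_{k≥0} (-1)^k (3)^(2k)/((2k)!·u^(2k)) = 1 - 9/(2*u^2) + 27/(8*u^4) + ...
which has infinitely many negative powers of u, so cos(3/(z + 4)) has an essential singularity at z = -4.
The extra factor z is a nonzero polynomial; if the product had at most a pole at z = -4, dividing by that polynomial would leave cos(3/(z + 4)) with at most a pole too — contradiction. (Equivalently, the product's Laurent series still has infinitely many negative powers.)
So the singularity is essential.

Final answer: essential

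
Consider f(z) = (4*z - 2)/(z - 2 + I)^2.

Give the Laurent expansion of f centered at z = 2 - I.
(6 - 4*I)/(z - 2 + I)^2 + 4/(z - 2 + I)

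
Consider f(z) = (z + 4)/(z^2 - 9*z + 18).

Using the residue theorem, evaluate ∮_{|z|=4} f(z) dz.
By the residue theorem, ∮_C f(z) dz = 2πi · (sum of the residues of f at the poles inside |z| = 4).

The denominator factors as (z - 3)*(z - 6), so the singularities of f are simple poles at z = 3, z = 6.
  |3|² = 9 < 16 = 4², so this pole is inside the contour.
  |6|² = 36 > 16 = 4², so this pole is outside the contour.

With P(z) = z + 4 and Q(z) = z^2 - 9*z + 18, each pole is simple, so Res(f, z₀) = P(z₀)/Q'(z₀) with Q'(z) = 2*z - 9.
  Res(f, 3) = P(3)/Q'(3) = (7)/(-3) = -7/3

∮_C f(z) dz = 2πi · (-7/3) = -14*I*pi/3

Final answer: -14*I*pi/3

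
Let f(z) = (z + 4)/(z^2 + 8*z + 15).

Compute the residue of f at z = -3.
Write f(z) = P(z)/Q(z) with P(z) = z + 4 and Q(z) = z^2 + 8*z + 15.
The denominator factors as Q(z) = (z + 5)*(z + 3), so z = -3 is a simple zero of Q and P is analytic there; z = -3 is therefore a simple pole and
  Res(f, z₀) = P(z₀)/Q'(z₀).

Q'(z) = 2*z + 8, so Q'(-3) = 2.
P(-3) = 1.

Res(f, -3) = (1)/(2) = 1/2

Final answer: 1/2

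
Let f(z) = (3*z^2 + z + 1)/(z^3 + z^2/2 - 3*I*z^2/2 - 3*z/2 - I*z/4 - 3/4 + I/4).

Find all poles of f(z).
{-1 + I, -1/2, 1 + I/2}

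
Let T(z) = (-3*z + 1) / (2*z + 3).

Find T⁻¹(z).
(-3*z + 1)/(2*z + 3)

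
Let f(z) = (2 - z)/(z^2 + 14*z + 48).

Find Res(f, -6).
Write f(z) = P(z)/Q(z) with P(z) = 2 - z and Q(z) = z^2 + 14*z + 48.
The denominator factors as Q(z) = (z + 6)*(z + 8), so z = -6 is a simple zero of Q and P is analytic there; z = -6 is therefore a simple pole and
  Res(f, z₀) = P(z₀)/Q'(z₀).

Q'(z) = 2*z + 14, so Q'(-6) = 2.
P(-6) = 8.

Res(f, -6) = (8)/(2) = 4

Final answer: 4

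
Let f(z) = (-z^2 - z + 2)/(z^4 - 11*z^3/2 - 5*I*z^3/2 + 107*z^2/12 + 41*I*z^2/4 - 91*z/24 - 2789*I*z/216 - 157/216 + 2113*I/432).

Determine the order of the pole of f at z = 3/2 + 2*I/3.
Factor the denominator:
  z^4 - 11*z^3/2 - 5*I*z^3/2 + 107*z^2/12 + 41*I*z^2/4 - 91*z/24 - 2789*I*z/216 - 157/216 + 2113*I/432 = (z - 3/2 - 2*I/3)^3*(z - 1 - I/2)

The numerator P(z) = -z^2 - z + 2 has P(3/2 + 2*I/3) = -47/36 - 8*I/3 ≠ 0, so no factor of (z - 3/2 - 2*I/3) cancels.
Near z = 3/2 + 2*I/3 we can therefore write f(z) = g(z)/(z - 3/2 - 2*I/3)^3 with g analytic at 3/2 + 2*I/3 and g(3/2 + 2*I/3) ≠ 0 (g is the numerator divided by the remaining denominator factors).

Hence z = 3/2 + 2*I/3 is a pole of order 3.

Final answer: 3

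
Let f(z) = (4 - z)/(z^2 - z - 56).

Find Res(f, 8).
Write f(z) = P(z)/Q(z) with P(z) = 4 - z and Q(z) = z^2 - z - 56.
The denominator factors as Q(z) = (z - 8)*(z + 7), so z = 8 is a simple zero of Q and P is analytic there; z = 8 is therefore a simple pole and
  Res(f, z₀) = P(z₀)/Q'(z₀).

Q'(z) = 2*z - 1, so Q'(8) = 15.
P(8) = -4.

Res(f, 8) = (-4)/(15) = -4/15

Final answer: -4/15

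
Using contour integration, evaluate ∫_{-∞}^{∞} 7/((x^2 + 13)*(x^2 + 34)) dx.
Let f(z) = 7/((z^2 + 13)*(z^2 + 34)). The denominator has no real zeros and deg Q - deg P = 4 ≥ 2, so the integral of f over the upper semicircle |z| = R tends to 0 as R → ∞. Closing the contour in the upper half-plane,
  ∫_{-∞}^{∞} f(x) dx = 2πi · Σ Res(f, z_k)  over the poles with Im z_k > 0.

Zeros of the denominator: z^2 + 34 = 0 gives z = ±sqrt(34)*I; z^2 + 13 = 0 gives z = ±sqrt(13)*I.
Upper half-plane: z = sqrt(13)*I, z = sqrt(34)*I (simple).

Each pole is a simple zero of Q(z) = z^4 + 47*z^2 + 442, so Res(f, z₀) = P(z₀)/Q'(z₀) with P(z) = 7, Q'(z) = 4*z^3 + 94*z:
  Res(f, sqrt(13)*I) = (7)/(42*sqrt(13)*I) = -sqrt(13)*I/78
  Res(f, sqrt(34)*I) = (7)/(-42*sqrt(34)*I) = sqrt(34)*I/204

Sum of residues: I*(-sqrt(13)/78 + sqrt(34)/204)
∫_{-∞}^{∞} f(x) dx = 2πi · (I*(-sqrt(13)/78 + sqrt(34)/204)) = pi*(-13*sqrt(34) + 34*sqrt(13))/1326

Final answer: pi*(-13*sqrt(34) + 34*sqrt(13))/1326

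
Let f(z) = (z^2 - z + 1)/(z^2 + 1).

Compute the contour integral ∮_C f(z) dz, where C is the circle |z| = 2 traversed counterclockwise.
By the residue theorem, ∮_C f(z) dz = 2πi · (sum of the residues of f at the poles inside |z| = 2).

The denominator factors as (z + I)*(z - I), so the singularities of f are simple poles at z = -I, z = I.
  |-I|² = 1 < 4 = 2², so this pole is inside the contour.
  |I|² = 1 < 4 = 2², so this pole is inside the contour.

With P(z) = z^2 - z + 1 and Q(z) = z^2 + 1, each pole is simple, so Res(f, z₀) = P(z₀)/Q'(z₀) with Q'(z) = 2*z.
  Res(f, -I) = P(-I)/Q'(-I) = (I)/(-2*I) = -1/2
  Res(f, I) = P(I)/Q'(I) = (-I)/(2*I) = -1/2

Sum of residues inside C: -1
∮_C f(z) dz = 2πi · (-1) = -2*I*pi

Final answer: -2*I*pi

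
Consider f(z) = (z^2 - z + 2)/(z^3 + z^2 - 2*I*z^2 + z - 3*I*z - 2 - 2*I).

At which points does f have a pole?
{-1 - I, I, 2*I}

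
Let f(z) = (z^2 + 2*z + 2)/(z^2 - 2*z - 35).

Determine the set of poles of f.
{-5, 7}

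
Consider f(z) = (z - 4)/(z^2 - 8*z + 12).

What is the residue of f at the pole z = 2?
1/2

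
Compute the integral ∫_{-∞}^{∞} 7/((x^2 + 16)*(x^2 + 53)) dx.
Let f(z) = 7/((z^2 + 16)*(z^2 + 53)). The denominator has no real zeros and deg Q - deg P = 4 ≥ 2, so the integral of f over the upper semicircle |z| = R tends to 0 as R → ∞. Closing the contour in the upper half-plane,
  ∫_{-∞}^{∞} f(x) dx = 2πi · Σ Res(f, z_k)  over the poles with Im z_k > 0.

Zeros of the denominator: z^2 + 16 = 0 gives z = ±4*I; z^2 + 53 = 0 gives z = ±sqrt(53)*I.
Upper half-plane: z = 4*I, z = sqrt(53)*I (simple).

Each pole is a simple zero of Q(z) = z^4 + 69*z^2 + 848, so Res(f, z₀) = P(z₀)/Q'(z₀) with P(z) = 7, Q'(z) = 4*z^3 + 138*z:
  Res(f, 4*I) = (7)/(296*I) = -7*I/296
  Res(f, sqrt(53)*I) = (7)/(-74*sqrt(53)*I) = 7*sqrt(53)*I/3922

Sum of residues: 7*I*(-53 + 4*sqrt(53))/15688
∫_{-∞}^{∞} f(x) dx = 2πi · (7*I*(-53 + 4*sqrt(53))/15688) = 7*pi*(53 - 4*sqrt(53))/7844

Final answer: 7*pi*(53 - 4*sqrt(53))/7844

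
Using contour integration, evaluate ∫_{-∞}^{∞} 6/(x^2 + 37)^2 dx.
3*sqrt(37)*pi/1369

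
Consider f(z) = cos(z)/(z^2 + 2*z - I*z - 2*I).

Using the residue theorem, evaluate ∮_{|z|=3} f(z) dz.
pi*(-2/5 - 4*I/5)*cos(2) + pi*(2/5 + 4*I/5)*cosh(1)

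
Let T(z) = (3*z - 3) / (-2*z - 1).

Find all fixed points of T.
T(z) = z means 3*z - 3 = z*(-2*z - 1), i.e.
  -2*z^2 - 4*z + 3 = 0.
Discriminant: (-4)^2 - 4*(-2)*(3) = 40, so the roots are real.
  z = (4 ± sqrt(40))/(2*(-2))
Fixed points: {-sqrt(10)/2 - 1, -1 + sqrt(10)/2}

Final answer: {-sqrt(10)/2 - 1, -1 + sqrt(10)/2}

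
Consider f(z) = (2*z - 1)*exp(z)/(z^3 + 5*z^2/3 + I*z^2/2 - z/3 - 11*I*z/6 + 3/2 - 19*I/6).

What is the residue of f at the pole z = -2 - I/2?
(-388/365 - 36*I/365)*exp(-2 - I/2)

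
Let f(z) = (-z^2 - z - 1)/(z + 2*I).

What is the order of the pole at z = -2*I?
Factor the denominator:
  z + 2*I = (z + 2*I)

The numerator P(z) = -z^2 - z - 1 has P(-2*I) = 3 + 2*I ≠ 0, so no factor of (z + 2*I) cancels.
Near z = -2*I we can therefore write f(z) = g(z)/(z + 2*I) with g analytic at -2*I and g(-2*I) ≠ 0 (g is just the numerator).

Hence z = -2*I is a pole of order 1.

Final answer: 1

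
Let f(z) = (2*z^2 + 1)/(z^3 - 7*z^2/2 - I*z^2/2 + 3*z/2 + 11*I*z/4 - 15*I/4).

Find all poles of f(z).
The singularities of f are the zeros of the denominator. Factoring,
  z^3 - 7*z^2/2 - I*z^2/2 + 3*z/2 + 11*I*z/4 - 15*I/4 = (z + 1/2 - I)*(z - 3)*(z - 1 + I/2)
so the candidates are z = -1/2 + I, z = 3, z = 1 - I/2.

Check the numerator P(z) = 2*z^2 + 1 at each one:
  P(-1/2 + I) = -1/2 - 2*I ≠ 0, so z = -1/2 + I is a (simple) pole.
  P(3) = 19 ≠ 0, so z = 3 is a (simple) pole.
  P(1 - I/2) = 5/2 - 2*I ≠ 0, so z = 1 - I/2 is a (simple) pole.

Poles of f: {-1/2 + I, 1 - I/2, 3}

Final answer: {-1/2 + I, 1 - I/2, 3}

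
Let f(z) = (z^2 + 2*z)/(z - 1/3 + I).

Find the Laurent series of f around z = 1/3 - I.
(-2/9 - 8*I/3)/(z - 1/3 + I) + 8/3 - 2*I + (z - 1/3 + I)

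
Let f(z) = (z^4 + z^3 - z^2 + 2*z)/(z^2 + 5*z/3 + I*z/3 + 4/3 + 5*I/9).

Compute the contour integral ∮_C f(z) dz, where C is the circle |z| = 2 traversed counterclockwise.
By the residue theorem, ∮_C f(z) dz = 2πi · (sum of the residues of f at the poles inside |z| = 2).

The denominator factors as (z + 1 - 2*I/3)*(z + 2/3 + I), so the singularities of f are simple poles at z = -1 + 2*I/3, z = -2/3 - I.
  |-1 + 2*I/3|² = 13/9 < 4 = 2², so this pole is inside the contour.
  |-2/3 - I|² = 13/9 < 4 = 2², so this pole is inside the contour.

With P(z) = z^4 + z^3 - z^2 + 2*z and Q(z) = z^2 + 5*z/3 + I*z/3 + 4/3 + 5*I/9, each pole is simple, so Res(f, z₀) = P(z₀)/Q'(z₀) with Q'(z) = 2*z + 5/3 + I/3.
  Res(f, -1 + 2*I/3) = P(-1 + 2*I/3)/Q'(-1 + 2*I/3) = (-299/81 + 26*I/9)/(-1/3 + 5*I/3) = 113/54 + 97*I/54
  Res(f, -2/3 - I) = P(-2/3 - I)/Q'(-2/3 - I) = (-44/81 - 139*I/27)/(1/3 - 5*I/3) = 157/54 - 49*I/54

Sum of residues inside C: 5 + 8*I/9
∮_C f(z) dz = 2πi · (5 + 8*I/9) = pi*(-16/9 + 10*I)

Final answer: pi*(-16/9 + 10*I)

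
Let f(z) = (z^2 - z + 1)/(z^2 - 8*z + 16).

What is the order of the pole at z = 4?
2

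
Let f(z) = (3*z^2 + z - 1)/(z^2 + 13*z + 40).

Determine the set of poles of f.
The singularities of f are the zeros of the denominator. Factoring,
  z^2 + 13*z + 40 = (z + 5)*(z + 8)
so the candidates are z = -5, z = -8.

Check the numerator P(z) = 3*z^2 + z - 1 at each one:
  P(-5) = 69 ≠ 0, so z = -5 is a (simple) pole.
  P(-8) = 183 ≠ 0, so z = -8 is a (simple) pole.

Poles of f: {-8, -5}

Final answer: {-8, -5}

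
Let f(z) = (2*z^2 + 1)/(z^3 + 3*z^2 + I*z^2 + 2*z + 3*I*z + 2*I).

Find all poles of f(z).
{-2, -1, -I}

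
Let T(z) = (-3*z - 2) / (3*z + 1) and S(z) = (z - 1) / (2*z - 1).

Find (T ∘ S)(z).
(T ∘ S)(z) = T(S(z)) = ((-3)*S(z) + (-2))/((3)*S(z) + (1)). Multiply numerator and denominator by 2*z - 1:
  numerator:   (-3)*(z - 1) + (-2)*(2*z - 1) = -7*z + 5
  denominator: (3)*(z - 1) + (1)*(2*z - 1) = 5*z - 4
(T ∘ S)(z) = (-7*z + 5)/(5*z - 4)

Final answer: (-7*z + 5)/(5*z - 4)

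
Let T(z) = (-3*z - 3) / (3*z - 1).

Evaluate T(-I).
Substitute z = -I:
  numerator:   -3*(-I) - 3 = -3 + 3*I
  denominator: 3*(-I) - 1 = -1 - 3*I
T(-I) = (-3 + 3*I)/(-1 - 3*I); multiplying numerator and denominator by the conjugate -1 + 3*I gives (-6 - 12*I)/10 = -3/5 - 6*I/5

Final answer: -3/5 - 6*I/5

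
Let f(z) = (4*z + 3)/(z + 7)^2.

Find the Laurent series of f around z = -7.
-25/(z + 7)^2 + 4/(z + 7)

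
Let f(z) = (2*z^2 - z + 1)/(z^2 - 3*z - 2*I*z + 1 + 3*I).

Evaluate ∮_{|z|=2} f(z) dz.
By the residue theorem, ∮_C f(z) dz = 2πi · (sum of the residues of f at the poles inside |z| = 2).

The denominator factors as (z - 2 - I)*(z - 1 - I), so the singularities of f are simple poles at z = 2 + I, z = 1 + I.
  |2 + I|² = 5 > 4 = 2², so this pole is outside the contour.
  |1 + I|² = 2 < 4 = 2², so this pole is inside the contour.

With P(z) = 2*z^2 - z + 1 and Q(z) = z^2 - 3*z - 2*I*z + 1 + 3*I, each pole is simple, so Res(f, z₀) = P(z₀)/Q'(z₀) with Q'(z) = 2*z - 3 - 2*I.
  Res(f, 1 + I) = P(1 + I)/Q'(1 + I) = (3*I)/(-1) = -3*I

∮_C f(z) dz = 2πi · (-3*I) = 6*pi

Final answer: 6*pi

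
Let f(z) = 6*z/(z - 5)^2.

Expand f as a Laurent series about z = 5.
Put w = z - (5), i.e. z = w + 5. The denominator is w^2, so it suffices to rewrite the numerator in powers of w.

P(z) = 6*z
P(w + 5) = 30 + 6*w

Dividing each term by w^2:
  f = 30/w^2 + 6/w

Substituting back w = z - 5:
  f(z) = 30/(z - 5)^2 + 6/(z - 5)

The series is finite because the numerator is a polynomial; the negative powers form the principal part, and the coefficient of 1/(z - 5) gives Res(f, 5) = 6.

Final answer: 30/(z - 5)^2 + 6/(z - 5)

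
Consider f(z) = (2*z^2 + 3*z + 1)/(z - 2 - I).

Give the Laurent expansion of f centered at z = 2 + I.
Put w = z - (2 + I), i.e. z = w + 2 + I. The denominator is w, so it suffices to rewrite the numerator in powers of w.

P(z) = 2*z^2 + 3*z + 1
P(w + 2 + I) = 13 + 11*I + (11 + 4*I)*w + 2*w^2

Dividing each term by w:
  f = (13 + 11*I)/w + 11 + 4*I + 2*w

Substituting back w = z - 2 - I:
  f(z) = (13 + 11*I)/(z - 2 - I) + 11 + 4*I + 2*(z - 2 - I)

The series is finite because the numerator is a polynomial; the negative powers form the principal part, and the coefficient of 1/(z - 2 - I) gives Res(f, 2 + I) = 13 + 11*I.

Final answer: (13 + 11*I)/(z - 2 - I) + 11 + 4*I + 2*(z - 2 - I)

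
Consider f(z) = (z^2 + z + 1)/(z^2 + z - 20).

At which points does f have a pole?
The singularities of f are the zeros of the denominator. Factoring,
  z^2 + z - 20 = (z - 4)*(z + 5)
so the candidates are z = 4, z = -5.

Check the numerator P(z) = z^2 + z + 1 at each one:
  P(4) = 21 ≠ 0, so z = 4 is a (simple) pole.
  P(-5) = 21 ≠ 0, so z = -5 is a (simple) pole.

Poles of f: {-5, 4}

Final answer: {-5, 4}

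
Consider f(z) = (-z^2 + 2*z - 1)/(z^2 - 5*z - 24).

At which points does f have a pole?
The singularities of f are the zeros of the denominator. Factoring,
  z^2 - 5*z - 24 = (z - 8)*(z + 3)
so the candidates are z = 8, z = -3.

Check the numerator P(z) = -z^2 + 2*z - 1 at each one:
  P(8) = -49 ≠ 0, so z = 8 is a (simple) pole.
  P(-3) = -16 ≠ 0, so z = -3 is a (simple) pole.

Poles of f: {-3, 8}

Final answer: {-3, 8}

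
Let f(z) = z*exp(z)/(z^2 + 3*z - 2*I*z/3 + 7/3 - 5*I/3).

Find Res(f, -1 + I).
Write f(z) = P(z)/Q(z) with P(z) = z*exp(z) and Q(z) = z^2 + 3*z - 2*I*z/3 + 7/3 - 5*I/3.
The denominator factors as Q(z) = (z + 2 + I/3)*(z + 1 - I), so z = -1 + I is a simple zero of Q and P is analytic there; z = -1 + I is therefore a simple pole and
  Res(f, z₀) = P(z₀)/Q'(z₀).

Q'(z) = 2*z + 3 - 2*I/3, so Q'(-1 + I) = 1 + 4*I/3.
P(-1 + I) = (-1 + I)*exp(-1 + I).

Res(f, -1 + I) = ((-1 + I)*exp(-1 + I))/(1 + 4*I/3) = (3/25 + 21*I/25)*exp(-1 + I)

Final answer: (3/25 + 21*I/25)*exp(-1 + I)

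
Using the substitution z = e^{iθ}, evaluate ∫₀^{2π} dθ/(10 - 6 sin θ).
pi/4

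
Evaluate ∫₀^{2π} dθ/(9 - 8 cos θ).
Call the integral J. The integrand is 2π-periodic and we integrate over a full period, so shifting θ does not change the value (θ → θ + π flips the sign of the trig term). Hence
  J = ∫₀^{2π} dθ/(9 + 8 cos θ).
Put z = e^{iθ}: then cos θ = (z + 1/z)/2, dθ = dz/(iz), and z runs once counterclockwise around |z| = 1:
  J = ∮_{|z|=1} 1/(9 + 8*(z + 1/z)/2) · dz/(iz) = (2/i) ∮_{|z|=1} dz/(8*z^2 + 18*z + 8).
The roots of 8*z^2 + 18*z + 8 are z = (-9 ± sqrt(9^2 - 8^2))/8, with sqrt(17) = sqrt(17); their product is 1, so only z₊ = -9/8 + sqrt(17)/8 lies inside the unit circle (z₋ = -9/8 - sqrt(17)/8 lies outside).
z₊ is a simple zero of q(z) = 8*z^2 + 18*z + 8, so Res(1/q, z₊) = 1/q'(z₊) with q'(z) = 16*z + 18; and q'(z₊) = 8*(z₊ - z₋) = 2*sqrt(17).
Therefore J = (2/i) · 2πi · 1/(2*sqrt(17)) = 2*pi/(sqrt(17)) = 2*sqrt(17)*pi/17

Final answer: 2*sqrt(17)*pi/17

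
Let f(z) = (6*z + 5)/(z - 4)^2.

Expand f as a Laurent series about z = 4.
Put w = z - (4), i.e. z = w + 4. The denominator is w^2, so it suffices to rewrite the numerator in powers of w.

P(z) = 6*z + 5
P(w + 4) = 29 + 6*w

Dividing each term by w^2:
  f = 29/w^2 + 6/w

Substituting back w = z - 4:
  f(z) = 29/(z - 4)^2 + 6/(z - 4)

The series is finite because the numerator is a polynomial; the negative powers form the principal part, and the coefficient of 1/(z - 4) gives Res(f, 4) = 6.

Final answer: 29/(z - 4)^2 + 6/(z - 4)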